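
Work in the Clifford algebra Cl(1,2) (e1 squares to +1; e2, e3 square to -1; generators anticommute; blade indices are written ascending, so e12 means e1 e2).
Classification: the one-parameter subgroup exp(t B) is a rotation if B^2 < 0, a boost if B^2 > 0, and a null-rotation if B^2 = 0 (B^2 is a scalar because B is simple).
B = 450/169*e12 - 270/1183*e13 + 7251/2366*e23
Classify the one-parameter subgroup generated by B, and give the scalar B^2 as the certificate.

B^2 term by term: the squares give (450/169)^2*(e12)^2 + (-270/1183)^2*(e13)^2 + (7251/2366)^2*(e23)^2 = 202500/28561*(+1) + 72900/1399489*(+1) + 52577001/5597956*(-1) = -9/4 (each basis 2-blade squares to minus the product of its generators' squares); cross terms between blades sharing an index anticommute and cancel. So B^2 = -9/4.
Answer: rotation, certificate B^2 = -9/4. One invariant decides it: the square -9/4 survives every conjugation, and its sign is exactly the classification.


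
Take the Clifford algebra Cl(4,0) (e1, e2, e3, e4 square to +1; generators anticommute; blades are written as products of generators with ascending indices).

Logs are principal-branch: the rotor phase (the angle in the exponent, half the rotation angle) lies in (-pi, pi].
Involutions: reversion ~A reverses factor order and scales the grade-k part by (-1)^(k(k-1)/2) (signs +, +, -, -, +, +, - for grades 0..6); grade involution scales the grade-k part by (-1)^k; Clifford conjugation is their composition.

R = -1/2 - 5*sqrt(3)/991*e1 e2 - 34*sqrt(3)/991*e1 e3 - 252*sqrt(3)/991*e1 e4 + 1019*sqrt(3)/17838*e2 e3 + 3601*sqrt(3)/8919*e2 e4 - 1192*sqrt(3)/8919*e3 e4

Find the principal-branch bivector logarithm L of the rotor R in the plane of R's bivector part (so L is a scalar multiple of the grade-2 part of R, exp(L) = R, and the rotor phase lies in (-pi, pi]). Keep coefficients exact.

The scalar part of R is -1/2, which pins the rotor phase on the principal branch; dividing the bivector part by the sine of that phase recovers the unit plane, and L is the phase times that plane.
Concretely: cos(phase) = -1/2 gives phase = ±2*pi/3, and since phase/sin(phase) is even the sign is immaterial: L = (phase/sin(phase)) * <R>_2 = (4*sqrt(3)*pi/9) * <R>_2.
Answer: -20*pi/2973*e1 e2 - 136*pi/2973*e1 e3 - 336*pi/991*e1 e4 + 2038*pi/26757*e2 e3 + 14404*pi/26757*e2 e4 - 4768*pi/26757*e3 e4


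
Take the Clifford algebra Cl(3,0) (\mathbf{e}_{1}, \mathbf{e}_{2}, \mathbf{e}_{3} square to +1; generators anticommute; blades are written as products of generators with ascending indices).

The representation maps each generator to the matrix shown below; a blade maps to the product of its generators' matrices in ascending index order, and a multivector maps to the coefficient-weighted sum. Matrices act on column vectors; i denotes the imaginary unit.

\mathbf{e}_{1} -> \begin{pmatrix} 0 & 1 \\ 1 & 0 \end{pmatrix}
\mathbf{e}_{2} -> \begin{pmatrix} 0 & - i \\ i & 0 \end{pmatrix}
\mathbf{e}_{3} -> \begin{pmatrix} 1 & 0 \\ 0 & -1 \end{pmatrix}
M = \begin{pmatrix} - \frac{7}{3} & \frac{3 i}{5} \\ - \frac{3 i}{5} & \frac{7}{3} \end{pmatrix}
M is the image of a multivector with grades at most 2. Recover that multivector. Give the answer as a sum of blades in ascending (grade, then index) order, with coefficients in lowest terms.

Method: 1, rho(e_{1}), rho(e_{2}), rho(e_{3}) form a trace-orthogonal basis of the 2x2 complex matrices (tr(X Y) = 2 if X = Y, else 0), so M = m0*1 + m1*rho(e_{1}) + m2*rho(e_{2}) + m3*rho(e_{3}) with m0 = tr(M)/2 = 0, m1 = tr(M rho(e_{1}))/2 = 0, m2 = tr(M rho(e_{2}))/2 = - \frac{3}{5}, m3 = tr(M rho(e_{3}))/2 = - \frac{7}{3}.
Multiplying table entries, the bivector images are rho(e_{1} e_{2}) = i*rho(e_{3}), rho(e_{1} e_{3}) = -i*rho(e_{2}), rho(e_{2} e_{3}) = i*rho(e_{1}); with real blade coefficients the real parts of m0..m3 are the coefficients of 1, e_{1}, e_{2}, e_{3} and the imaginary parts give the bivectors (e_{2} e_{3}: Im m1, e_{1} e_{3}: -Im m2, e_{1} e_{2}: Im m3).
Answer: -\frac{3}{5} e_{2} - \frac{7}{3} e_{3}


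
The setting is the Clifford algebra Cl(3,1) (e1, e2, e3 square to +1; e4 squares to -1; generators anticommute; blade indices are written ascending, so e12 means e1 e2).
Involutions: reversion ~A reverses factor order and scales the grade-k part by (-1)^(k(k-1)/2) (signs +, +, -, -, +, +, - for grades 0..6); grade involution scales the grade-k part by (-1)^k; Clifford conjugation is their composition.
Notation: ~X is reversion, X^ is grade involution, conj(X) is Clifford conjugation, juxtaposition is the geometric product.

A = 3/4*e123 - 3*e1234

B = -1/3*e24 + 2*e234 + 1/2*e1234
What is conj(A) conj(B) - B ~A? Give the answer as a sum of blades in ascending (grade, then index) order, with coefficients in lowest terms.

first term: 3/2 - 6*e1 - 3/8*e4 + e13 - 3/2*e14 - 1/4*e134
second term: 3/2 + 6*e1 - 3/8*e4 - e13 - 3/2*e14 + 1/4*e134
Answer: -12*e1 + 2*e13 - 1/2*e134


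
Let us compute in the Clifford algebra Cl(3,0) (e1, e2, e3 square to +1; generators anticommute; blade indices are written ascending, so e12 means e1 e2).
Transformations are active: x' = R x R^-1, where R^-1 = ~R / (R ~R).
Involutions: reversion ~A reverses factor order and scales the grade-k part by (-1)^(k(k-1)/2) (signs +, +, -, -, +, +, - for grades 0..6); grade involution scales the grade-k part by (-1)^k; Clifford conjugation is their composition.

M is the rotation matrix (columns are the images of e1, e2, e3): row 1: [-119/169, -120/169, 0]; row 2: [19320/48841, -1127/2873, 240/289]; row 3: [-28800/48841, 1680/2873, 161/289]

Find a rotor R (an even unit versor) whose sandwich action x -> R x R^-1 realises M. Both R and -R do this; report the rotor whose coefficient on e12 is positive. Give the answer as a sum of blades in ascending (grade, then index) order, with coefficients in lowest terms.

Method: write R = a + b12*e12 + b13*e13 + b23*e23 with a^2 + b12^2 + b13^2 + b23^2 = 1 (so R^-1 = ~R). Expanding the columns R e_j ~R gives tr M = 4a^2 - 1 and, from the antisymmetric part, M21 - M12 = -4a*b12, M13 - M31 = 4a*b13, M32 - M23 = -4a*b23.
Here tr M = -26341/48841, so a^2 = (1 + tr M)/4 = 5625/48841 and a = ±75/221. Taking a = 75/221: M21 - M12 = 54000/48841, M13 - M31 = 28800/48841, M32 - M23 = -12000/48841, giving b12 = -180/221, b13 = 96/221, b23 = 40/221, i.e. R = 75/221 - 180/221*e12 + 96/221*e13 + 40/221*e23.
Its e12 coefficient is negative, so report the other preimage -R.
Answer: -75/221 + 180/221*e12 - 96/221*e13 - 40/221*e23. Sheet selection: the two-to-one cover makes ±R indistinguishable at the matrix level (trace -26341/48841), so uniqueness comes from the required sign on e12.


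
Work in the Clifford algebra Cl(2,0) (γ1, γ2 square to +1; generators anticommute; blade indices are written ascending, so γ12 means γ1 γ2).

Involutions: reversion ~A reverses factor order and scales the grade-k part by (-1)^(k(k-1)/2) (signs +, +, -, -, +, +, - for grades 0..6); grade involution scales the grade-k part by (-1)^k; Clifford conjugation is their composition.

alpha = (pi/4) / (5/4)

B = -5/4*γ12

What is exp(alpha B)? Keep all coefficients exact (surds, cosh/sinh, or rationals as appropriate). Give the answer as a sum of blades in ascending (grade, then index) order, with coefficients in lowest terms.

B^2 = (-5/4)^2*(γ12)^2 = 25/16*(-1) = -25/16 (a basis 2-blade squares to minus the product of its generators' squares).
B^2 = -25/16 — B^2 < 0, so the exponential closes trigonometrically: l = 5/4, alpha*l = pi/4, so exp(alpha B) = cos(pi/4) + (sin(pi/4)/(5/4))*B = sqrt(2)/2 + (2*sqrt(2)/5)*B.
Answer: sqrt(2)/2 - sqrt(2)/2*γ12


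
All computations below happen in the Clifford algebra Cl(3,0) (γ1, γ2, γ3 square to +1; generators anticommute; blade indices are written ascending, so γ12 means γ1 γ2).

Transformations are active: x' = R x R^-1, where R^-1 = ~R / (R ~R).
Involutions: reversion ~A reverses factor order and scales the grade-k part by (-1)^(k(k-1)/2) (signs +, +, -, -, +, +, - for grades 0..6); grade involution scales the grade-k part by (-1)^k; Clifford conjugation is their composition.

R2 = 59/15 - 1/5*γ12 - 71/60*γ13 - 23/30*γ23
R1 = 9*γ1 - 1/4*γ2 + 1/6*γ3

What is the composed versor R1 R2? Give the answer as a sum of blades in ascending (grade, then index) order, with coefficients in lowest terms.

Distribute over the terms of R1 (each basis-blade product reordered to ascending indices, repeated generators contracted through their squares):
(9*γ1) R2 = 177/5*γ1 - 9/5*γ2 - 213/20*γ3 - 69/10*γ123
(-1/4*γ2) R2 = -1/20*γ1 - 59/60*γ2 + 23/120*γ3 - 71/240*γ123
(1/6*γ3) R2 = 71/360*γ1 + 23/180*γ2 + 59/90*γ3 - 1/30*γ123
Summing the partial products and collecting blades:
Answer: 12797/360*γ1 - 239/90*γ2 - 3529/360*γ3 - 347/48*γ123


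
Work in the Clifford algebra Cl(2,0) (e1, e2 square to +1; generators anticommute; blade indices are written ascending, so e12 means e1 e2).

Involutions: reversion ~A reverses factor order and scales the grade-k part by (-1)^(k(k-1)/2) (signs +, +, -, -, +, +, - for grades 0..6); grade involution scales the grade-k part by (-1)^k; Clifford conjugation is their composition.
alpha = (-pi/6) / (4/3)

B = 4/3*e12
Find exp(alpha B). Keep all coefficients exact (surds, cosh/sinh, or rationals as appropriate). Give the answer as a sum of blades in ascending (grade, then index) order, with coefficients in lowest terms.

B^2 = (4/3)^2*(e12)^2 = 16/9*(-1) = -16/9 (a basis 2-blade squares to minus the product of its generators' squares).
B^2 = -16/9 — since the square is negative, the closed form is circular: l = 4/3, alpha*l = -pi/6, so exp(alpha B) = cos(-pi/6) + (sin(-pi/6)/(4/3))*B = sqrt(3)/2 + (-3/8)*B.
Answer: sqrt(3)/2 - 1/2*e12


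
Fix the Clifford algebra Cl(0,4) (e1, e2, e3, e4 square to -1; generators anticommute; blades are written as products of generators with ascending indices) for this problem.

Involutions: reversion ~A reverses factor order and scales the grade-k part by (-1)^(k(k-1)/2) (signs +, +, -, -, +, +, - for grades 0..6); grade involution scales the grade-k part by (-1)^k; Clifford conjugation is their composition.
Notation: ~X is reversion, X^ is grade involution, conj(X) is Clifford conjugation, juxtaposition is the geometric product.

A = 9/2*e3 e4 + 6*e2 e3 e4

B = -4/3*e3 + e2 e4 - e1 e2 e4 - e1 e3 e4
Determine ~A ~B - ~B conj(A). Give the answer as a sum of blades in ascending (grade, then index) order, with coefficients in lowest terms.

first term: 9/2*e1 + 6*e3 + 6*e4 - 6*e1 e2 + 6*e1 e3 - 9/2*e2 e3 + 8*e2 e4 + 9/2*e1 e2 e3
second term: 9/2*e1 - 6*e3 - 6*e4 - 6*e1 e2 + 6*e1 e3 + 9/2*e2 e3 - 8*e2 e4 - 9/2*e1 e2 e3
Answer: 12*e3 + 12*e4 - 9*e2 e3 + 16*e2 e4 + 9*e1 e2 e3


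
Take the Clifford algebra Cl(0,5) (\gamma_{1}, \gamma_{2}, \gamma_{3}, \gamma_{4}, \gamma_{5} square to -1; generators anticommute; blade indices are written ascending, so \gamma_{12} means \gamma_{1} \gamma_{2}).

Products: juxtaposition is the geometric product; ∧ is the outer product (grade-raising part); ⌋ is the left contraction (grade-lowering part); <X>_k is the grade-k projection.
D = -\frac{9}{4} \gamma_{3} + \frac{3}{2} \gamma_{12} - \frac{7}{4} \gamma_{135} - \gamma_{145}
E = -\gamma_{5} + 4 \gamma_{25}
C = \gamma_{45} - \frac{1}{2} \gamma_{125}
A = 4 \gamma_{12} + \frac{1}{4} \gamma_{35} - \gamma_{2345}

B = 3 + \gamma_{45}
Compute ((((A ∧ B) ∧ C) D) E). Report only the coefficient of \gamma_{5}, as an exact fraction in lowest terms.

step 1: 12 \gamma_{12} + \frac{3}{4} \gamma_{35} + 4 \gamma_{1245} - 3 \gamma_{2345}
step 2: 12 \gamma_{1245}
step 3: 12 \gamma_{2} - 18 \gamma_{45} + 21 \gamma_{234} - 27 \gamma_{12345}
step 4: -18 \gamma_{4} - 48 \gamma_{5} + 72 \gamma_{24} - 12 \gamma_{25} + 108 \gamma_{134} - 84 \gamma_{345} - 27 \gamma_{1234} - 21 \gamma_{2345}
Answer: -48


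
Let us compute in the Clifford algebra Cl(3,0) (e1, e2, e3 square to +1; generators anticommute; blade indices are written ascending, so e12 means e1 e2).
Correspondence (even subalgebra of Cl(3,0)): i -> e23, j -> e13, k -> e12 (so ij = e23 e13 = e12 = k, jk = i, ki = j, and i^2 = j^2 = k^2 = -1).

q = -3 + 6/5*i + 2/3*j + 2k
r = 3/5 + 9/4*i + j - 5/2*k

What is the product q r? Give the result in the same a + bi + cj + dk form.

In blades: q = -3 + 2*e12 + 2/3*e13 + 6/5*e23, r = 3/5 - 5/2*e12 + e13 + 9/4*e23.
Distribute q over r term by term (generator squares from the signature, products reordered to ascending indices): (-3)*r = -9/5 + 15/2*e12 - 3*e13 - 27/4*e23; (2*e12)*r = 5 + 6/5*e12 + 9/2*e13 - 2*e23; (2/3*e13)*r = -2/3 - 3/2*e12 + 2/5*e13 - 5/3*e23; (6/5*e23)*r = -27/10 + 6/5*e12 + 3*e13 + 18/25*e23.
Sum: -1/6 + 42/5*e12 + 49/10*e13 - 2909/300*e23; translating back through the correspondence:
Answer: -1/6 - 2909/300*i + 49/10*j + 42/5*k


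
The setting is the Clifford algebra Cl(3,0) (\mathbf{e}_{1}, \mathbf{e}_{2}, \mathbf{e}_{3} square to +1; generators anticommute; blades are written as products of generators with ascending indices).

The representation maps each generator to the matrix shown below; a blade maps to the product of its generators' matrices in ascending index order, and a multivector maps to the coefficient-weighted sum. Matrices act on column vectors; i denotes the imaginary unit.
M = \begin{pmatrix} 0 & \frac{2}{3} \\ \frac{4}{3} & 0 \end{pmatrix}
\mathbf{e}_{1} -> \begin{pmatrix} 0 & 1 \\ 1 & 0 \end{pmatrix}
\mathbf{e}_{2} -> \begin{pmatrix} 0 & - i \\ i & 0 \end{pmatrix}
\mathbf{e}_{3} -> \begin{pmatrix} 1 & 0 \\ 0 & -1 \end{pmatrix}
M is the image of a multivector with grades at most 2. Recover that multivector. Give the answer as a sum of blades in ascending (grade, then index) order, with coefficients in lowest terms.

Method: 1, rho(e_{1}), rho(e_{2}), rho(e_{3}) form a trace-orthogonal basis of the 2x2 complex matrices (tr(X Y) = 2 if X = Y, else 0), so M = m0*1 + m1*rho(e_{1}) + m2*rho(e_{2}) + m3*rho(e_{3}) with m0 = tr(M)/2 = 0, m1 = tr(M rho(e_{1}))/2 = 1, m2 = tr(M rho(e_{2}))/2 = - \frac{i}{3}, m3 = tr(M rho(e_{3}))/2 = 0.
Multiplying table entries, the bivector images are rho(e_{1} e_{2}) = i*rho(e_{3}), rho(e_{1} e_{3}) = -i*rho(e_{2}), rho(e_{2} e_{3}) = i*rho(e_{1}); with real blade coefficients the real parts of m0..m3 are the coefficients of 1, e_{1}, e_{2}, e_{3} and the imaginary parts give the bivectors (e_{2} e_{3}: Im m1, e_{1} e_{3}: -Im m2, e_{1} e_{2}: Im m3).
Answer: e_{1} + \frac{1}{3} e_{1} e_{3}


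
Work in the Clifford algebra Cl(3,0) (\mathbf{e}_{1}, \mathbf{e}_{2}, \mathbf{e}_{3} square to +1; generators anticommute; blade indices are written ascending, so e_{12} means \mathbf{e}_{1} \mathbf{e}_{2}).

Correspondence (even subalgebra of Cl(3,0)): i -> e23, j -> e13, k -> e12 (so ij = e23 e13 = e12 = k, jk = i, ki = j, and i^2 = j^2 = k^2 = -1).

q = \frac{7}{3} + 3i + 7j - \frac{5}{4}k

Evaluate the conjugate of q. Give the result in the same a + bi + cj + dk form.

In blades: q = \frac{7}{3} - \frac{5}{4} e_{12} + 7 e_{13} + 3 e_{23}.
Quaternion conjugation is reversion on the even subalgebra: the scalar is fixed and every grade-2 blade flips sign, giving \frac{7}{3} + \frac{5}{4} e_{12} - 7 e_{13} - 3 e_{23}; translating back:
Answer: \frac{7}{3} - 3i - 7j + \frac{5}{4}k


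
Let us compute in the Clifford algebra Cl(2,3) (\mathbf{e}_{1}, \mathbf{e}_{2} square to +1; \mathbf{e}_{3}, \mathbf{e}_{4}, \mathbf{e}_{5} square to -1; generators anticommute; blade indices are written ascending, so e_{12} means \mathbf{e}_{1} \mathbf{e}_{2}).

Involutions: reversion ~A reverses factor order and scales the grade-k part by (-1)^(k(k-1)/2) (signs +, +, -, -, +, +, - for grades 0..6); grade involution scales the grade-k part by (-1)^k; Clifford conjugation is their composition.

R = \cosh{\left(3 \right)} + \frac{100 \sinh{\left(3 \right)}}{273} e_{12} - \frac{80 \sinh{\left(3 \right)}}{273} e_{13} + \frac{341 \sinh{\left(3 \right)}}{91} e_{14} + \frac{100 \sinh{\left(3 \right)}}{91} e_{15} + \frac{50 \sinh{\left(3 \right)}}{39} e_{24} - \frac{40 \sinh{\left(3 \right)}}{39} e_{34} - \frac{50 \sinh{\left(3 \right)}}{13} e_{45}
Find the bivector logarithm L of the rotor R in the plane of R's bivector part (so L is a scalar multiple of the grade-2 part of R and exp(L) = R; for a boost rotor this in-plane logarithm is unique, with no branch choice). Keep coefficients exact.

The scalar part of R is \cosh{\left(3 \right)}, which determines |rapidity| via cosh; the sign lives in the bivector part, and pairing them (bivector part over sinh of the rapidity = the plane) gives the unique in-plane L = rapidity * plane.
Concretely: cosh(rapidity) = \cosh{\left(3 \right)} gives rapidity = ±3, and since rapidity/sinh(rapidity) is even the sign is immaterial: L = (rapidity/sinh(rapidity)) * <R>_2 = (\frac{3}{\sinh{\left(3 \right)}}) * <R>_2.
Answer: \frac{100}{91} e_{12} - \frac{80}{91} e_{13} + \frac{1023}{91} e_{14} + \frac{300}{91} e_{15} + \frac{50}{13} e_{24} - \frac{40}{13} e_{34} - \frac{150}{13} e_{45}


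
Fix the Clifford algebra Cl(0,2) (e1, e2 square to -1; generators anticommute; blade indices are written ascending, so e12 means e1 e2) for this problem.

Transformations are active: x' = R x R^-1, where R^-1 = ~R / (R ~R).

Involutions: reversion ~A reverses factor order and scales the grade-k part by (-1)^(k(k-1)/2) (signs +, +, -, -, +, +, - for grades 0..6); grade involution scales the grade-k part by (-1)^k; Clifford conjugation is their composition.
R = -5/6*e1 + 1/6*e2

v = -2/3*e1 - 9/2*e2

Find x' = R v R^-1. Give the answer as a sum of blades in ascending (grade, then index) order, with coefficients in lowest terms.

~R = -5/6*e1 + 1/6*e2, and R ~R = -13/18, so R^-1 = ~R / (-13/18).
R v = 7/36 + 139/36*e12
Answer: 29/26*e1 + 172/39*e2


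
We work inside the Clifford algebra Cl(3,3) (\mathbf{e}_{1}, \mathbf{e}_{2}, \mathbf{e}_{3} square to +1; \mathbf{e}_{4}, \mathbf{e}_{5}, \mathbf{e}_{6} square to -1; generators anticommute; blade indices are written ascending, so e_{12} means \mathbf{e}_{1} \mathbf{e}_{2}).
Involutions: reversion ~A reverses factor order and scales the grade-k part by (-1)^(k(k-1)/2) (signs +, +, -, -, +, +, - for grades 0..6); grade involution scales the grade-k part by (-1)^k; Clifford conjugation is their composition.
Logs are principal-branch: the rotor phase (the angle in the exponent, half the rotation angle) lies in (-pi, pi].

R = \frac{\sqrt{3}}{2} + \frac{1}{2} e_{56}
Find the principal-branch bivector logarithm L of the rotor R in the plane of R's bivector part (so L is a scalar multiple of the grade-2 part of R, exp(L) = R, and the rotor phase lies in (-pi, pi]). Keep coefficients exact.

The scalar part of R is \frac{\sqrt{3}}{2}, which pins the rotor phase on the principal branch; dividing the bivector part by the sine of that phase recovers the unit plane, and L is the phase times that plane.
Concretely: cos(phase) = \frac{\sqrt{3}}{2} gives phase = ±\frac{\pi}{6}, and since phase/sin(phase) is even the sign is immaterial: L = (phase/sin(phase)) * <R>_2 = (\frac{\pi}{3}) * <R>_2.
Answer: \frac{\pi}{6} e_{56}


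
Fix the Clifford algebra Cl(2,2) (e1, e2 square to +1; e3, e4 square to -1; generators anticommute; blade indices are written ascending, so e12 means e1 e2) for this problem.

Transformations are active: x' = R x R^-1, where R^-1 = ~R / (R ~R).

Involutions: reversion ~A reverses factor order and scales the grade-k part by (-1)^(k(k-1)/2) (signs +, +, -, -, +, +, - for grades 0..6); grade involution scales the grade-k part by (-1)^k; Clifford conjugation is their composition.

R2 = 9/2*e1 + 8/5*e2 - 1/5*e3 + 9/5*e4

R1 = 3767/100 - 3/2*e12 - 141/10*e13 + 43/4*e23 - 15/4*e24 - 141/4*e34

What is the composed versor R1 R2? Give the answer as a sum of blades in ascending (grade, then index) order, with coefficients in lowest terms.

Distribute over the terms of R2 (each basis-blade product reordered to ascending indices, repeated generators contracted through their squares):
R1 (9/2*e1) = 33903/200*e1 + 27/4*e2 + 1269/20*e3 + 387/8*e123 - 135/8*e124 - 1269/8*e134
R1 (8/5*e2) = -12/5*e1 + 7534/125*e2 - 86/5*e3 + 6*e4 + 564/25*e123 - 282/5*e234
R1 (-1/5*e3) = -141/50*e1 + 43/20*e2 - 3767/500*e3 + 141/20*e4 + 3/10*e123 - 3/4*e234
R1 (9/5*e4) = 27/4*e2 + 1269/20*e3 + 33903/500*e4 - 27/10*e124 - 1269/50*e134 + 387/20*e234
Summing the partial products and collecting blades:
Answer: 32859/200*e1 + 37961/500*e2 + 51083/500*e3 + 10107/125*e4 + 14247/200*e123 - 783/40*e124 - 36801/200*e134 - 189/5*e234


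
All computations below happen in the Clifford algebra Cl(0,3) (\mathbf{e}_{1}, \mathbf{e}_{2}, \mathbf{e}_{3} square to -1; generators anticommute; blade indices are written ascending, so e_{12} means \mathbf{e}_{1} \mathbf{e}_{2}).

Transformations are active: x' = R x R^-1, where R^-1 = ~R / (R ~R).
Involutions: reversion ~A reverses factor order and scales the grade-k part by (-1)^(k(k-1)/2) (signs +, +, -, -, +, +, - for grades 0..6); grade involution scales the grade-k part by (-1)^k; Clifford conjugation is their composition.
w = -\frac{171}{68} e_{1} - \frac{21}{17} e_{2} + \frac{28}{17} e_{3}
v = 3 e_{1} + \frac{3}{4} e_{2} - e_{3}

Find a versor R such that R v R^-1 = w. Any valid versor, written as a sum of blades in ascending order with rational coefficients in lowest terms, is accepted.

Here q(v) = q(w) = -\frac{169}{16}; the classical choice R = v + w = \frac{33}{68} e_{1} - \frac{33}{68} e_{2} + \frac{11}{17} e_{3} then realises v -> w under the sandwich.
Answer: \frac{33}{68} e_{1} - \frac{33}{68} e_{2} + \frac{11}{17} e_{3}


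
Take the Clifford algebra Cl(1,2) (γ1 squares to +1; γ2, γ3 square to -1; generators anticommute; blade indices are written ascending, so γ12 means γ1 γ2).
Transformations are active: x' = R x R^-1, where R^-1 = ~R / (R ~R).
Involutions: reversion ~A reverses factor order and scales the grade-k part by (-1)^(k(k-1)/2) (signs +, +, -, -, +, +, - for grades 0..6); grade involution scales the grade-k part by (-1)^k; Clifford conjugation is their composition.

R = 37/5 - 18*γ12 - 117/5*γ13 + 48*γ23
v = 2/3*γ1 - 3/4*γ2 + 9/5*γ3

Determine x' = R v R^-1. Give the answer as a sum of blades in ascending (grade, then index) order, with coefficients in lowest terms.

~R = 37/5 + 18*γ12 + 117/5*γ13 - 48*γ23, and R ~R = 7436/5, so R^-1 = ~R / (7436/5).
R v = 5033/150*γ1 - 1599/20*γ2 - 177/25*γ3 - 359/20*γ123
Answer: -63983/42900*γ1 + 27/52*γ2 - 32961/14300*γ3


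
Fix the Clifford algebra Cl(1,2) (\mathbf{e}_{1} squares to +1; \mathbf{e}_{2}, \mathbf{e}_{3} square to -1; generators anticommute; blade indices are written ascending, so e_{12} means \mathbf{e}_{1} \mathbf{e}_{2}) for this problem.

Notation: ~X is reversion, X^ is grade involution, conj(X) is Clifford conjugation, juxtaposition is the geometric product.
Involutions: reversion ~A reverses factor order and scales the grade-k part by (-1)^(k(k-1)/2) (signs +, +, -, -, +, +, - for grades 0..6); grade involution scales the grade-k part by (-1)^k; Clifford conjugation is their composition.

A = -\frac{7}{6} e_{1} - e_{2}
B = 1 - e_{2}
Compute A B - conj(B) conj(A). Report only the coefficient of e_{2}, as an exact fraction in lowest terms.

first term: -1 - \frac{7}{6} e_{1} - e_{2} + \frac{7}{6} e_{12}
second term: -1 + \frac{7}{6} e_{1} + e_{2} - \frac{7}{6} e_{12}
Answer: -2


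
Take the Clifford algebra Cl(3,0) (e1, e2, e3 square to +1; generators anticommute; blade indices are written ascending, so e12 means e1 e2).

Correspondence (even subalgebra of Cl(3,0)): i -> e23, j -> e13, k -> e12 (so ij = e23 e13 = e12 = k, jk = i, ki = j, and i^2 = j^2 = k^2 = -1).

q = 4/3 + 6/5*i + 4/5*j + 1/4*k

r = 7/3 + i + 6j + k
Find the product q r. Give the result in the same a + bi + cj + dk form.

In blades: q = 4/3 + 1/4*e12 + 4/5*e13 + 6/5*e23, r = 7/3 + e12 + 6*e13 + e23.
Distribute q over r term by term (generator squares from the signature, products reordered to ascending indices): (4/3)*r = 28/9 + 4/3*e12 + 8*e13 + 4/3*e23; (1/4*e12)*r = -1/4 + 7/12*e12 + 1/4*e13 - 3/2*e23; (4/5*e13)*r = -24/5 - 4/5*e12 + 28/15*e13 + 4/5*e23; (6/5*e23)*r = -6/5 + 36/5*e12 - 6/5*e13 + 14/5*e23.
Sum: -113/36 + 499/60*e12 + 107/12*e13 + 103/30*e23; translating back through the correspondence:
Answer: -113/36 + 103/30*i + 107/12*j + 499/60*k


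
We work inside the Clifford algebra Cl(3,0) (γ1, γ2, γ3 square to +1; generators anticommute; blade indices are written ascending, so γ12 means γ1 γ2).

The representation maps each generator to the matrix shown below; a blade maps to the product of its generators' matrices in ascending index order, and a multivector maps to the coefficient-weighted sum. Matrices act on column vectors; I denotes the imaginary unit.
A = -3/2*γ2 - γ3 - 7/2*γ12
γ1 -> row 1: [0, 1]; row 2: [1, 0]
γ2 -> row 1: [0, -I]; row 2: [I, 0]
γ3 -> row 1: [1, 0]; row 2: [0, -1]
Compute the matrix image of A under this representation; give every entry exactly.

Bivector images (products of the table entries): rho(γ12) = rho(γ1)rho(γ2) = row 1: [I, 0]; row 2: [0, -I].
M = (-3/2)*rho(γ2) + (-1)*rho(γ3) + (-7/2)*rho(γ12), summed entrywise:
Answer: row 1: [-1 - 7*I/2, 3*I/2]; row 2: [-3*I/2, 1 + 7*I/2]


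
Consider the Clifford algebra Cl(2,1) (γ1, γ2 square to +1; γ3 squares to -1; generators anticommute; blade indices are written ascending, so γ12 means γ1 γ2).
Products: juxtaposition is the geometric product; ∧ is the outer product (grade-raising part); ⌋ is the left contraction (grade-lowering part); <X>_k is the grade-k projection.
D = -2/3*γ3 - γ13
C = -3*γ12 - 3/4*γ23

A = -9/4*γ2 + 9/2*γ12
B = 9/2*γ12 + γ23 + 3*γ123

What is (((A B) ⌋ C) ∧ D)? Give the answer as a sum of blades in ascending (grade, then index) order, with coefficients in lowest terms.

step 1: -81/4 + 81/8*γ1 - 63/4*γ3 + 45/4*γ13
step 2: -297/16*γ2 + 243/4*γ12 + 243/16*γ23
step 3: 99/8*γ23 - 945/16*γ123
Answer: 99/8*γ23 - 945/16*γ123


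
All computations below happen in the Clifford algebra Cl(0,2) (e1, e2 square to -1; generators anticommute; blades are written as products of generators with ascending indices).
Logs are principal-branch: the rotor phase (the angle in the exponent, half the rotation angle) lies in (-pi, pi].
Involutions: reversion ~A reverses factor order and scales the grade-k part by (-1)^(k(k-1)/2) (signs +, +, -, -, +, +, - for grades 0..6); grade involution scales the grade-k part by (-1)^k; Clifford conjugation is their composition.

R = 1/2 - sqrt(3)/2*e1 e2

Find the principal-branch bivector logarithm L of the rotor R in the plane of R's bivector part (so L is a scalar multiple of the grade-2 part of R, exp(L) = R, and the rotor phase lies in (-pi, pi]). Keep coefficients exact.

The scalar part of R is 1/2, which pins the rotor phase on the principal branch; dividing the bivector part by the sine of that phase recovers the unit plane, and L is the phase times that plane.
Concretely: cos(phase) = 1/2 gives phase = ±pi/3, and since phase/sin(phase) is even the sign is immaterial: L = (phase/sin(phase)) * <R>_2 = (2*sqrt(3)*pi/9) * <R>_2.
Answer: -pi/3*e1 e2


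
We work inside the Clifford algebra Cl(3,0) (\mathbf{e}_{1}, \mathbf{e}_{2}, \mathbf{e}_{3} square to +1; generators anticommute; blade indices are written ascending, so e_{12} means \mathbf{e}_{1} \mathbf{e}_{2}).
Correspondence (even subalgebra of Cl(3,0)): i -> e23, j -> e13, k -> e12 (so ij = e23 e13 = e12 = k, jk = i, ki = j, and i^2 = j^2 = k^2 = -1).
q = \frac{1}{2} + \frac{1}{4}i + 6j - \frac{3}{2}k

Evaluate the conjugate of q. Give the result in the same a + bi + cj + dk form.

In blades: q = \frac{1}{2} - \frac{3}{2} e_{12} + 6 e_{13} + \frac{1}{4} e_{23}.
Quaternion conjugation is reversion on the even subalgebra: the scalar is fixed and every grade-2 blade flips sign, giving \frac{1}{2} + \frac{3}{2} e_{12} - 6 e_{13} - \frac{1}{4} e_{23}; translating back:
Answer: \frac{1}{2} - \frac{1}{4}i - 6j + \frac{3}{2}k


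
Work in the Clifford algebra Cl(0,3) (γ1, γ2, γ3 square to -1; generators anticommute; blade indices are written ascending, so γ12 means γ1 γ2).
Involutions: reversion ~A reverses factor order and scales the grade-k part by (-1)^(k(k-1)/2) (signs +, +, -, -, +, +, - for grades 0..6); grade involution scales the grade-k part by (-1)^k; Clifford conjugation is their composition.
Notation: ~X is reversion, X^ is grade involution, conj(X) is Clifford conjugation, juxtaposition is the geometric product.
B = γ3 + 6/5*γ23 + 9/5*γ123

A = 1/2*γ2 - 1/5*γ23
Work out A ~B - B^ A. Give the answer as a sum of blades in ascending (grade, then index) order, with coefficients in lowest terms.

first term: -6/25 - 9/25*γ1 + 1/5*γ2 + 3/5*γ3 - 9/10*γ13 + 1/2*γ23
second term: 6/25 - 9/25*γ1 + 1/5*γ2 + 3/5*γ3 - 9/10*γ13 + 1/2*γ23
Answer: -12/25


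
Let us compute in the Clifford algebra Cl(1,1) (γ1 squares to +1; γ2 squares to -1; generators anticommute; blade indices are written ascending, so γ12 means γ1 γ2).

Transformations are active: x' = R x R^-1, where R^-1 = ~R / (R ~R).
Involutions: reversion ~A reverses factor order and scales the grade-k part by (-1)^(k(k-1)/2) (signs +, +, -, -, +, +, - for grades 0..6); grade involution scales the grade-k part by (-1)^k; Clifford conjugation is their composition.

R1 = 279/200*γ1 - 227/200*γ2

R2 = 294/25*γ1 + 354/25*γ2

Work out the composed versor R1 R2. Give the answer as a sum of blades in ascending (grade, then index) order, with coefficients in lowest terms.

Distribute over the terms of R1 (each basis-blade product reordered to ascending indices, repeated generators contracted through their squares):
(279/200*γ1) R2 = 41013/2500 + 49383/2500*γ12
(-227/200*γ2) R2 = 40179/2500 + 33369/2500*γ12
Summing the partial products and collecting blades:
Answer: 20298/625 + 20688/625*γ12


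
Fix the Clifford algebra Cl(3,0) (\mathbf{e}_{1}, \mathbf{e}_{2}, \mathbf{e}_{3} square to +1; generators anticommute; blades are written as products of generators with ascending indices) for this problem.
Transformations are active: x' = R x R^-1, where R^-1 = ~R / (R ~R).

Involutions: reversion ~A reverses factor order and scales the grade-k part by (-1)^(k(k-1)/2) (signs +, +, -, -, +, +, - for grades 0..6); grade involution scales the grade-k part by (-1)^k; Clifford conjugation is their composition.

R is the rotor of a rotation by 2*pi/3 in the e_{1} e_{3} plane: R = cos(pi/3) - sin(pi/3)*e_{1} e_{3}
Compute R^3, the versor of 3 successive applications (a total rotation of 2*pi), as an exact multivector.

Half-angle bookkeeping: 3 applications in e_{1} e_{3} add up to rotor phase 3*pi/3 = \pi, so R^3 = cos(\pi) - sin(\pi)*e_{1} e_{3}.
cos(\pi) = -1 and sin(\pi) = 0, so R^3 = -1. The total rotation 2*pi is 1 full turn, so every vector returns to itself, yet the rotor is -1, on the OTHER sheet of the double cover (an odd number of 2*pi turns).
Answer: -1


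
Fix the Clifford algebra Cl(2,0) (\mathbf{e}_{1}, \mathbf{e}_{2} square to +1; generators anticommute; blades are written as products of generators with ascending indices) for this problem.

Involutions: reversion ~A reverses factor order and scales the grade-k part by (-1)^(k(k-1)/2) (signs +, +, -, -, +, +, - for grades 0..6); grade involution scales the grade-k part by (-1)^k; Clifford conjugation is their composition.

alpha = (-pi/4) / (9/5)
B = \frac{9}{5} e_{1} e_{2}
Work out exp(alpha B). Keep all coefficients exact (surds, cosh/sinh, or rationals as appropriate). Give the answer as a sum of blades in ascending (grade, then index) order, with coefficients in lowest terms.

B^2 = (\frac{9}{5})^2*(e_{1} e_{2})^2 = \frac{81}{25}*(-1) = -\frac{81}{25} (a basis 2-blade squares to minus the product of its generators' squares).
B^2 = -\frac{81}{25} — the series telescopes trigonometrically here: l = \frac{9}{5}, alpha*l = - \frac{\pi}{4}, so exp(alpha B) = cos(- \frac{\pi}{4}) + (sin(- \frac{\pi}{4})/(\frac{9}{5}))*B = \frac{\sqrt{2}}{2} + (- \frac{5 \sqrt{2}}{18})*B.
Answer: \frac{\sqrt{2}}{2} - \frac{\sqrt{2}}{2} e_{1} e_{2}


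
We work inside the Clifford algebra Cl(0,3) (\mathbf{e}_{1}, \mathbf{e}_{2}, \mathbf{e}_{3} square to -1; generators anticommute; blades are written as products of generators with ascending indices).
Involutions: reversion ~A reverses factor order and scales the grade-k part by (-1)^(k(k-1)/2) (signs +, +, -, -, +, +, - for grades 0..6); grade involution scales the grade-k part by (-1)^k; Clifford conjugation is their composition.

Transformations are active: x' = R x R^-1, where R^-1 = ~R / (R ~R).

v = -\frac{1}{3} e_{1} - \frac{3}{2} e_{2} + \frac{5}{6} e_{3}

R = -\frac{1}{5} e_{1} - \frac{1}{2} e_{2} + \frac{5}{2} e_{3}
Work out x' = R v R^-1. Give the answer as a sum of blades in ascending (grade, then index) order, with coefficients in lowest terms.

~R = -\frac{1}{5} e_{1} - \frac{1}{2} e_{2} + \frac{5}{2} e_{3}, and R ~R = -\frac{327}{50}, so R^-1 = ~R / (-\frac{327}{50}).
R v = -\frac{29}{10} + \frac{2}{15} e_{1} e_{2} + \frac{2}{3} e_{1} e_{3} + \frac{10}{3} e_{2} e_{3}
Answer: \frac{17}{109} e_{1} + \frac{691}{654} e_{2} + \frac{905}{654} e_{3}


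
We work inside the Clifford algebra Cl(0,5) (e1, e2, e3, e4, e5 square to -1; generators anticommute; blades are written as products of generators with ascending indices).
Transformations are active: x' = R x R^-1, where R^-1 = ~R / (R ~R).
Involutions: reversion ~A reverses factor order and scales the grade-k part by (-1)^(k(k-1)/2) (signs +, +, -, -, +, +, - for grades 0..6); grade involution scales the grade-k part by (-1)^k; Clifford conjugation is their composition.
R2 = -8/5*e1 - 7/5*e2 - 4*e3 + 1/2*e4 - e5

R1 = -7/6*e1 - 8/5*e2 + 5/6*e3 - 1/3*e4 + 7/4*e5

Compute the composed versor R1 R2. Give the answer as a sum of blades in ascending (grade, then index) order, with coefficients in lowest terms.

Distribute over the terms of R1 (each basis-blade product reordered to ascending indices, repeated generators contracted through their squares):
(-7/6*e1) R2 = -28/15 + 49/30*e1 e2 + 14/3*e1 e3 - 7/12*e1 e4 + 7/6*e1 e5
(-8/5*e2) R2 = -56/25 - 64/25*e1 e2 + 32/5*e2 e3 - 4/5*e2 e4 + 8/5*e2 e5
(5/6*e3) R2 = 10/3 + 4/3*e1 e3 + 7/6*e2 e3 + 5/12*e3 e4 - 5/6*e3 e5
(-1/3*e4) R2 = 1/6 - 8/15*e1 e4 - 7/15*e2 e4 - 4/3*e3 e4 + 1/3*e4 e5
(7/4*e5) R2 = 7/4 + 14/5*e1 e5 + 49/20*e2 e5 + 7*e3 e5 - 7/8*e4 e5
Summing the partial products and collecting blades:
Answer: 343/300 - 139/150*e1 e2 + 6*e1 e3 - 67/60*e1 e4 + 119/30*e1 e5 + 227/30*e2 e3 - 19/15*e2 e4 + 81/20*e2 e5 - 11/12*e3 e4 + 37/6*e3 e5 - 13/24*e4 e5


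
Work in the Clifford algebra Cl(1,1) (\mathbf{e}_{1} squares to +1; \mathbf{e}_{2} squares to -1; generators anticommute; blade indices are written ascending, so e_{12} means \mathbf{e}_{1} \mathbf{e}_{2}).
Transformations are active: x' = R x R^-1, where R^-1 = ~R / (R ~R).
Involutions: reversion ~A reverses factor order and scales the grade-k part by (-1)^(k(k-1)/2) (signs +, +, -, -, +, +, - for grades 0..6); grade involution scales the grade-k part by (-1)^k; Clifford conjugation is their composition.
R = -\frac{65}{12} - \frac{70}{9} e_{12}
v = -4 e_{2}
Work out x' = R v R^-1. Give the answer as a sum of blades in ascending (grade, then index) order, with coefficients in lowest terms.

~R = -\frac{65}{12} + \frac{70}{9} e_{12}, and R ~R = -\frac{40375}{1296}, so R^-1 = ~R / (-\frac{40375}{1296}).
R v = -\frac{280}{9} e_{1} + \frac{65}{3} e_{2}
Answer: -\frac{17472}{1615} e_{1} + \frac{18628}{1615} e_{2}


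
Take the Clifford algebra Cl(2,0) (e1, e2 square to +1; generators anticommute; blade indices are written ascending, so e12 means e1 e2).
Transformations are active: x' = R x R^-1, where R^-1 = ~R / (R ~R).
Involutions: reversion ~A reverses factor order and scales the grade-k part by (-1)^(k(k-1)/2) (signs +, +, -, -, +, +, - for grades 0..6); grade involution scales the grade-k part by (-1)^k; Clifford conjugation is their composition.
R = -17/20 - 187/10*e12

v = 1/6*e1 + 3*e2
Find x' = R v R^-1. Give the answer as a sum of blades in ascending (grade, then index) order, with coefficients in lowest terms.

~R = -17/20 + 187/10*e12, and R ~R = 28033/80, so R^-1 = ~R / (28033/80).
R v = -6749/120*e1 + 17/30*e2
Answer: 103/970*e1 - 4369/1455*e2


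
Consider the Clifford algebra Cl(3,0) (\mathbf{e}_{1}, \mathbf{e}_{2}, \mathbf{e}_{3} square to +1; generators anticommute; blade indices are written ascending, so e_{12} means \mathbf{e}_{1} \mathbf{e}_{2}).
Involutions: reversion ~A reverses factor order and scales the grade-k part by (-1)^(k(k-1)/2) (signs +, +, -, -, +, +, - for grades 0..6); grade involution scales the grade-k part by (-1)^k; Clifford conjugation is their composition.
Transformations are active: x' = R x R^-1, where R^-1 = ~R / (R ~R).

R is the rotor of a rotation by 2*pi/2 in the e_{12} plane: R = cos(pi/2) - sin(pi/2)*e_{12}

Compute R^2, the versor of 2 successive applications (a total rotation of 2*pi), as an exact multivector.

Rotor phase runs at HALF the rotation angle; powers of one rotor simply add phase, so after 2 steps in e_{12} the phase is 2*pi/2 = \pi and R^2 = cos(\pi) - sin(\pi)*e_{12}.
cos(\pi) = -1 and sin(\pi) = 0, so R^2 = -1. The total rotation 2*pi is 1 full turn, so every vector returns to itself, yet the rotor is -1, on the OTHER sheet of the double cover (an odd number of 2*pi turns).
Answer: -1


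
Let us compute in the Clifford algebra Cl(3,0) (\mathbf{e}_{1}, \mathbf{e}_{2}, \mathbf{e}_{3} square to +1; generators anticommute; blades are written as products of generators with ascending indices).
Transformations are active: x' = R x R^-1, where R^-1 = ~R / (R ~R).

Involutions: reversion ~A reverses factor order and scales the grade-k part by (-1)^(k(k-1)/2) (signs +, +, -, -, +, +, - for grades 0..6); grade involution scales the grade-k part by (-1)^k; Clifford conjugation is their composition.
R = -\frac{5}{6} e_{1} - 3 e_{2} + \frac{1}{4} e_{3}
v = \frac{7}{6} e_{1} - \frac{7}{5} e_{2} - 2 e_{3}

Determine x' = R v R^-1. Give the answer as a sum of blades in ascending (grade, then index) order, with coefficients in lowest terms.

~R = -\frac{5}{6} e_{1} - 3 e_{2} + \frac{1}{4} e_{3}, and R ~R = \frac{1405}{144}, so R^-1 = ~R / (\frac{1405}{144}).
R v = \frac{491}{180} + \frac{14}{3} e_{1} e_{2} + \frac{11}{8} e_{1} e_{3} + \frac{127}{20} e_{2} e_{3}
Answer: -\frac{13763}{8430} e_{1} - \frac{1949}{7025} e_{2} + \frac{15032}{7025} e_{3}


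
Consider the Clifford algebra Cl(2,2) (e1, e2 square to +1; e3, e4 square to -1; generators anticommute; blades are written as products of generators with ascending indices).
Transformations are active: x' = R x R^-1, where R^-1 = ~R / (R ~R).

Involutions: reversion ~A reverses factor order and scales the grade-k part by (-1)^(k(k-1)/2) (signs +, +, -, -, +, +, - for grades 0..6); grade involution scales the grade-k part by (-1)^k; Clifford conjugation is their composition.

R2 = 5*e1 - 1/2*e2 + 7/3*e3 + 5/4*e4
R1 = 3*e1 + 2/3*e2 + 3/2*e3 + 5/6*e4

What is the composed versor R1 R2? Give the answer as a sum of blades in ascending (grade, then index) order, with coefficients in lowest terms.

Distribute over the terms of R1 (each basis-blade product reordered to ascending indices, repeated generators contracted through their squares):
(3*e1) R2 = 15 - 3/2*e1 e2 + 7*e1 e3 + 15/4*e1 e4
(2/3*e2) R2 = -1/3 - 10/3*e1 e2 + 14/9*e2 e3 + 5/6*e2 e4
(3/2*e3) R2 = -7/2 - 15/2*e1 e3 + 3/4*e2 e3 + 15/8*e3 e4
(5/6*e4) R2 = -25/24 - 25/6*e1 e4 + 5/12*e2 e4 - 35/18*e3 e4
Summing the partial products and collecting blades:
Answer: 81/8 - 29/6*e1 e2 - 1/2*e1 e3 - 5/12*e1 e4 + 83/36*e2 e3 + 5/4*e2 e4 - 5/72*e3 e4


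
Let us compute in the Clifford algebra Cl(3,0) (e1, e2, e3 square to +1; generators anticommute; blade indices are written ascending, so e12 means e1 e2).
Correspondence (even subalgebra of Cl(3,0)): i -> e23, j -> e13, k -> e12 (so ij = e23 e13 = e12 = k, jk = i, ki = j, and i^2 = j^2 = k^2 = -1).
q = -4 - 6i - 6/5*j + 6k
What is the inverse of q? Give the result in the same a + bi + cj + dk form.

In blades: q = -4 + 6*e12 - 6/5*e13 - 6*e23.
With qbar = -4 - 6*e12 + 6/5*e13 + 6*e23 (scalar fixed, mapped units negated), q qbar = 2236/25 (the sum of squared coefficients), so q^-1 = qbar / (2236/25) = -25/559 - 75/1118*e12 + 15/1118*e13 + 75/1118*e23; translating back:
Answer: -25/559 + 75/1118*i + 15/1118*j - 75/1118*k


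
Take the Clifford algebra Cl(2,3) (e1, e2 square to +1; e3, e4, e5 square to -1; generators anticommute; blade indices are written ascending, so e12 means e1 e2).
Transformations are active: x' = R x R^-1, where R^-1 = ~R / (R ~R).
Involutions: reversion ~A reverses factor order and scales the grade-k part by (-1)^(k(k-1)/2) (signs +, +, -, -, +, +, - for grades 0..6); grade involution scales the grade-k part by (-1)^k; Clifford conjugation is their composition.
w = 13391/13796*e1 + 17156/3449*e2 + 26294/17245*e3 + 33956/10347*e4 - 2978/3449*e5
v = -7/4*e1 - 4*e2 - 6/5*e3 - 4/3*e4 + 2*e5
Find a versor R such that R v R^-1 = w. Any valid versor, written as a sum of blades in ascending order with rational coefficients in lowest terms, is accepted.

The midline construction: v and w both square to 42641/3600, so reflecting in their sum -2688/3449*e1 + 3360/3449*e2 + 1120/3449*e3 + 6720/3449*e4 + 3920/3449*e5 exchanges them.
Answer: -2688/3449*e1 + 3360/3449*e2 + 1120/3449*e3 + 6720/3449*e4 + 3920/3449*e5
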